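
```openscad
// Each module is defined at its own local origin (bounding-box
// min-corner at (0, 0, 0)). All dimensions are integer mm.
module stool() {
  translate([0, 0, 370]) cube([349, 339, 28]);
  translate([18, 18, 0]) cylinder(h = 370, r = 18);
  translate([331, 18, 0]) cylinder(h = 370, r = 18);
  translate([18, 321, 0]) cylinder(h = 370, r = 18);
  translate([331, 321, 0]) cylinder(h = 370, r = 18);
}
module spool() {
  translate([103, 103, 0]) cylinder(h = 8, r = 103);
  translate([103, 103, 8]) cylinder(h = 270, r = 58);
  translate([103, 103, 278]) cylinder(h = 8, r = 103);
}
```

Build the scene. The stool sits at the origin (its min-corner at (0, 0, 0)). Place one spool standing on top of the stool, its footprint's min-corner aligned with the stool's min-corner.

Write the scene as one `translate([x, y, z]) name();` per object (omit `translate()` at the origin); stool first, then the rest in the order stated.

stool();
translate([0, 0, 398]) spool();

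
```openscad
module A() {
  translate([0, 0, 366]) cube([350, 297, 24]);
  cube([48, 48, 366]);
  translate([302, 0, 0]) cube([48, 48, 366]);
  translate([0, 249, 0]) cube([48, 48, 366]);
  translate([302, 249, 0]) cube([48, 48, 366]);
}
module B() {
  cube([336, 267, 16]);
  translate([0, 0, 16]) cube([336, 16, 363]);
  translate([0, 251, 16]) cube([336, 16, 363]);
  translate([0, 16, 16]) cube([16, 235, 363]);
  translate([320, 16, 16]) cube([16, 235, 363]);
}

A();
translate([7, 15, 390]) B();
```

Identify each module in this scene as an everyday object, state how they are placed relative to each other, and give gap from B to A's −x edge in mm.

The open box's min-x is at 7; the stool's min-x is 0; gap = 7 mm.

A is a stool. B is an open box. The open box is on top of the stool, centred. The gap from the open box to the stool's −x edge is 7 mm.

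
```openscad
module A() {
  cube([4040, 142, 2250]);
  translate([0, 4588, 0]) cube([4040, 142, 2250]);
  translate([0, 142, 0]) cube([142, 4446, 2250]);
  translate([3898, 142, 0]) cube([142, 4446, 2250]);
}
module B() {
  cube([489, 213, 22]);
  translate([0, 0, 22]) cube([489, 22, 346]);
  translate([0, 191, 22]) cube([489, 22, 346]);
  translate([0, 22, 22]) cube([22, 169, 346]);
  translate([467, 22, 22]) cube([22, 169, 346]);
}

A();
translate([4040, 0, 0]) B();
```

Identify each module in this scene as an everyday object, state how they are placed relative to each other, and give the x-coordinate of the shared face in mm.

The house frame's +x face and the open box's −x face are both at x = 4040 mm.

A is a house frame. B is an open box. The open box is against the house frame's +x side, with their −y faces flush. The x-coordinate of the shared face is 4040 mm.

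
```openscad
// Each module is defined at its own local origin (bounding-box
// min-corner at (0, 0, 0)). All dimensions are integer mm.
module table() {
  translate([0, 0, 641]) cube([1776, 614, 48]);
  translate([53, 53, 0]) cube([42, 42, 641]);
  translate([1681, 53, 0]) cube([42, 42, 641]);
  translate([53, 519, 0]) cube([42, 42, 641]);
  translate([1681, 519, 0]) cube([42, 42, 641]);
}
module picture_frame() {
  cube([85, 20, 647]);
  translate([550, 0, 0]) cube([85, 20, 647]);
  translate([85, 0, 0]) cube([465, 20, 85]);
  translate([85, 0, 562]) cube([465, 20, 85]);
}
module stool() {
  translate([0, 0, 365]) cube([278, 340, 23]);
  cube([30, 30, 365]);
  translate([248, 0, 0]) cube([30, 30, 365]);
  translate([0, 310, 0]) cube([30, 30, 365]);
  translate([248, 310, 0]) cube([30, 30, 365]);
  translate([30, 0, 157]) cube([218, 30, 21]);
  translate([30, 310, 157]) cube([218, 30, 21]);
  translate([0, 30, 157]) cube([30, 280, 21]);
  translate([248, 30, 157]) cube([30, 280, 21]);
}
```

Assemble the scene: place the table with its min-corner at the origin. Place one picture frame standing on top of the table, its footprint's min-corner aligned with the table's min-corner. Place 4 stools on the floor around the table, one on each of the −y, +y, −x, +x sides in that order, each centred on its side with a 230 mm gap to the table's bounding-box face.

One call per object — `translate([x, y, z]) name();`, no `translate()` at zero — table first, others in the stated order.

table();
translate([0, 0, 689]) picture_frame();
translate([749, -570, 0]) stool();
translate([749, 844, 0]) stool();
translate([-508, 137, 0]) stool();
translate([2006, 137, 0]) stool();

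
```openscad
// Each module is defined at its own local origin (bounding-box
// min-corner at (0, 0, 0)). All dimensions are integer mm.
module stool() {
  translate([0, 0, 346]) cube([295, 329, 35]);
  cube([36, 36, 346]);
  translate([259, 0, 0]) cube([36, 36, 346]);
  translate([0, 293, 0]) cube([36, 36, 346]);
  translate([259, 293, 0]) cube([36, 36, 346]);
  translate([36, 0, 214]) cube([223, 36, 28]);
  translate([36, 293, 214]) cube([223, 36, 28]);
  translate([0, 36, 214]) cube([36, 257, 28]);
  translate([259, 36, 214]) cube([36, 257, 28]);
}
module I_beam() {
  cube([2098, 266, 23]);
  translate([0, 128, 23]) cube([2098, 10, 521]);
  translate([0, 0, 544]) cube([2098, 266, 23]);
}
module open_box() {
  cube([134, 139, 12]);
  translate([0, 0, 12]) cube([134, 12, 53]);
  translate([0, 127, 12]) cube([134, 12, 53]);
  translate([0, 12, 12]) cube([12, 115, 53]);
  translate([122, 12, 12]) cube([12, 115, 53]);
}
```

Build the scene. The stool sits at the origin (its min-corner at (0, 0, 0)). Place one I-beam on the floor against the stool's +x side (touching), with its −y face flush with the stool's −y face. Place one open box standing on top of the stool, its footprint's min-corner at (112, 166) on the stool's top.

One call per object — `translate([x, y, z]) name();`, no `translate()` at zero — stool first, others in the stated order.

stool();
translate([295, 0, 0]) I_beam();
translate([112, 166, 381]) open_box();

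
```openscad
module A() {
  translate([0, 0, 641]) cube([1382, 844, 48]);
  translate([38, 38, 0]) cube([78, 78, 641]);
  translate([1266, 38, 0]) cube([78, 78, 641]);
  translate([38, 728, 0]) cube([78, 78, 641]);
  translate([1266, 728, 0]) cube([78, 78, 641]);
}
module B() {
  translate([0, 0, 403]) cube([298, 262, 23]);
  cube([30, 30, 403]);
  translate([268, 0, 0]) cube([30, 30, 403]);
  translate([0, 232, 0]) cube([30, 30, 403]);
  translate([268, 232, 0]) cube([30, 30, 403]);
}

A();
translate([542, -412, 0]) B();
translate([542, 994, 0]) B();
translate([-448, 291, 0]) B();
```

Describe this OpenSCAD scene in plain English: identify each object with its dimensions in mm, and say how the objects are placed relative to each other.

A is a rectangular dining table. The top is 1382×844×48 mm with its upper surface at z = 689 mm. It stands on four 78×78 mm square legs, each inset 38 mm from the nearest pair of top edges, running from the floor to the underside of the top.

B is a four-legged stool. The seat is a 298×262×23 mm slab whose top surface is at z = 426 mm; four square legs, each 30×30 mm in cross-section, run from the floor (z = 0) to the underside of the seat, each flush with a corner of the seat.

Three stools sit around the table at the −y, +y, −x sides.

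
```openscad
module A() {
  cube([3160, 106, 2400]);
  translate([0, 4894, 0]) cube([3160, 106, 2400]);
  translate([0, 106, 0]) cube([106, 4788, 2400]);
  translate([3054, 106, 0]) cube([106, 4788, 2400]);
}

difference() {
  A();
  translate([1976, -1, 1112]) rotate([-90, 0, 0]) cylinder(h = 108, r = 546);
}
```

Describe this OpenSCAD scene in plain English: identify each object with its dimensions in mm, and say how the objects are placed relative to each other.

A is a box-shaped house frame (walls only): outside footprint 3160×5000 mm, wall height 2400 mm, wall thickness 106 mm. The two y-facing walls run the full x-width; the two x-facing walls fit between the inner faces of the y-facing walls.

The house frame has a circular hole of radius 546 mm through its front wall, centred at (x = 1976, z = 1112).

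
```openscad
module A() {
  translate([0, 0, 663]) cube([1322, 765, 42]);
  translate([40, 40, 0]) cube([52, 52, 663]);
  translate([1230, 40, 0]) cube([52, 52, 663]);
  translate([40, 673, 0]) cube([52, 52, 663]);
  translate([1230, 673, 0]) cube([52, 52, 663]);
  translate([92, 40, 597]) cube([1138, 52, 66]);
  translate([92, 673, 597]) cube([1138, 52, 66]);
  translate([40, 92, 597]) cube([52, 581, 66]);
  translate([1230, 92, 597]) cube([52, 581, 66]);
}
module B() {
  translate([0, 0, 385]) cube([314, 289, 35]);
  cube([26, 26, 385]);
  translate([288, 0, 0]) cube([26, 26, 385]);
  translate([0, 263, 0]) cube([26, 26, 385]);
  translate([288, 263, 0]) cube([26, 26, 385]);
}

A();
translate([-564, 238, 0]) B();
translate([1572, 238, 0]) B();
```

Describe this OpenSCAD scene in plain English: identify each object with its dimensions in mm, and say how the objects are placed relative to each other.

A is a table: top 1322 mm (x) × 765 mm (y), 42 mm thick, upper face at z = 705 mm, on four 52×52 mm square legs, each inset 40 mm from the nearest pair of top edges, running from z = 0 to the bottom of the top. Four apron rails, 52 mm thick and 66 mm tall, run between adjacent legs with their top edges flush with the underside of the top and their outer faces flush with the legs' outer faces.

B is a four-legged stool. The seat is a 314×289×35 mm slab whose top surface is at z = 420 mm; four square legs, each 26×26 mm in cross-section, run from the floor (z = 0) to the underside of the seat, each flush with a corner of the seat.

Two stools sit around the table at the −x, +x sides.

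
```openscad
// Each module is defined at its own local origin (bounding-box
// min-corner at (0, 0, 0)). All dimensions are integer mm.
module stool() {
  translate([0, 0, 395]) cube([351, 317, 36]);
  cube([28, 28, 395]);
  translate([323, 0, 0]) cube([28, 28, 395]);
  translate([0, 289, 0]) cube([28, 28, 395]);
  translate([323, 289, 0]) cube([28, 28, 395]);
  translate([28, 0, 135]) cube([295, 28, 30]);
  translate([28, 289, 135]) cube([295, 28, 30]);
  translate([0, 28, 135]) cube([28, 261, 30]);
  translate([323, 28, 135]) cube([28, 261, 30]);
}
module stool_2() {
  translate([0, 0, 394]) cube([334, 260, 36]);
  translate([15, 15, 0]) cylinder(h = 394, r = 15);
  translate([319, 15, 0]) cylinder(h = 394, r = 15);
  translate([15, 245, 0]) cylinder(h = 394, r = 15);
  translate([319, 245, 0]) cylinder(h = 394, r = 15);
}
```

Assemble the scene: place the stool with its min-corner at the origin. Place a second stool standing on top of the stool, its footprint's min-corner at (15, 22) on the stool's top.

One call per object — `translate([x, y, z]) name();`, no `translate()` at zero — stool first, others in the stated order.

stool();
translate([15, 22, 431]) stool_2();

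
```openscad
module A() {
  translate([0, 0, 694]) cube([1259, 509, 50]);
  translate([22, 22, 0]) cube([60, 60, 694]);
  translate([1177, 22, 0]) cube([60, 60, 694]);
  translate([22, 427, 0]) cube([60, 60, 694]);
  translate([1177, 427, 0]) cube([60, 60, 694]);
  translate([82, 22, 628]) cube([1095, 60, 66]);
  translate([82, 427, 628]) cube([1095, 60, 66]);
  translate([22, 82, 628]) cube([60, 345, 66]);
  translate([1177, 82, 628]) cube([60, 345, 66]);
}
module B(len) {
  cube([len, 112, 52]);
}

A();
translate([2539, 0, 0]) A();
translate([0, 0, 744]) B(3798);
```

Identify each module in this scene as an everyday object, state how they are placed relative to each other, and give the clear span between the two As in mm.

A is a table. B is a beam. A beam spans the tops of two tables. The clear span between the two tables is 1280 mm.

Second table starts at x = 2539; first ends at x = 1259; clear span = 2539 − 1259 = 1280 mm.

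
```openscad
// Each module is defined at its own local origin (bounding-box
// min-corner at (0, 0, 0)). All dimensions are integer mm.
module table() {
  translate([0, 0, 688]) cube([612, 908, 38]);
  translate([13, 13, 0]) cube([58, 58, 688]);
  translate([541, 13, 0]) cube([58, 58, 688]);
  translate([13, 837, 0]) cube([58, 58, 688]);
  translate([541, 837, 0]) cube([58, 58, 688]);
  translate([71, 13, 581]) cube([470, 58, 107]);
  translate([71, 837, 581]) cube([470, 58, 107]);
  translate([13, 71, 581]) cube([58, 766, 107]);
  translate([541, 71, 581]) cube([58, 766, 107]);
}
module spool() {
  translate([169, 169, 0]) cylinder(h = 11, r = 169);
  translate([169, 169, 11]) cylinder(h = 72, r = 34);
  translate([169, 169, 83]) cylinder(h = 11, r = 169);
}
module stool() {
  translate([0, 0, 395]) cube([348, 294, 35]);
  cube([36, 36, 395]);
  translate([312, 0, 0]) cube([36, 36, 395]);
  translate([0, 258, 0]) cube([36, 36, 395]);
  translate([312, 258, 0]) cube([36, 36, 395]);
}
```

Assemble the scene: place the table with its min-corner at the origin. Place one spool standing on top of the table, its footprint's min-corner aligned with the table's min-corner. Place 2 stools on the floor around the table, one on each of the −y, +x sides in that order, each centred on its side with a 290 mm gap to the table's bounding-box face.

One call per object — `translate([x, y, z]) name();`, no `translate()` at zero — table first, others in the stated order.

table();
translate([0, 0, 726]) spool();
translate([132, -584, 0]) stool();
translate([902, 307, 0]) stool();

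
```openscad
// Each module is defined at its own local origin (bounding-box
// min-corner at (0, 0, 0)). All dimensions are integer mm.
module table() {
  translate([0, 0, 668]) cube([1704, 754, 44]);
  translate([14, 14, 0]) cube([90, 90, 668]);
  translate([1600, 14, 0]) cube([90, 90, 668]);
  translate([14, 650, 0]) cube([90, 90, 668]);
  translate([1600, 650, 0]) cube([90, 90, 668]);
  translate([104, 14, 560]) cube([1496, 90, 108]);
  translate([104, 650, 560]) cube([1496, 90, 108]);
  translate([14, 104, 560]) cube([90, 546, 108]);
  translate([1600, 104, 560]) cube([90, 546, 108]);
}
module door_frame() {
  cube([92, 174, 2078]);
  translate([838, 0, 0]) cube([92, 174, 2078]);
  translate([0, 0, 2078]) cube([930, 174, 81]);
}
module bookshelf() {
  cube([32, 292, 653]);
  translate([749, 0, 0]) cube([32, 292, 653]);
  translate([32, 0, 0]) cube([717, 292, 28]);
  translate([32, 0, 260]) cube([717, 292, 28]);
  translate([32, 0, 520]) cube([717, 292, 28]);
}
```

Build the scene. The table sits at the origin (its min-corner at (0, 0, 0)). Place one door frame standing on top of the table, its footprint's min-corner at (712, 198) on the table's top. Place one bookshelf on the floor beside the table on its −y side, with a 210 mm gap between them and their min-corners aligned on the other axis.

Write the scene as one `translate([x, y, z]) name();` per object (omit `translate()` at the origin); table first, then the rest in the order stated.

table();
translate([712, 198, 712]) door_frame();
translate([0, -502, 0]) bookshelf();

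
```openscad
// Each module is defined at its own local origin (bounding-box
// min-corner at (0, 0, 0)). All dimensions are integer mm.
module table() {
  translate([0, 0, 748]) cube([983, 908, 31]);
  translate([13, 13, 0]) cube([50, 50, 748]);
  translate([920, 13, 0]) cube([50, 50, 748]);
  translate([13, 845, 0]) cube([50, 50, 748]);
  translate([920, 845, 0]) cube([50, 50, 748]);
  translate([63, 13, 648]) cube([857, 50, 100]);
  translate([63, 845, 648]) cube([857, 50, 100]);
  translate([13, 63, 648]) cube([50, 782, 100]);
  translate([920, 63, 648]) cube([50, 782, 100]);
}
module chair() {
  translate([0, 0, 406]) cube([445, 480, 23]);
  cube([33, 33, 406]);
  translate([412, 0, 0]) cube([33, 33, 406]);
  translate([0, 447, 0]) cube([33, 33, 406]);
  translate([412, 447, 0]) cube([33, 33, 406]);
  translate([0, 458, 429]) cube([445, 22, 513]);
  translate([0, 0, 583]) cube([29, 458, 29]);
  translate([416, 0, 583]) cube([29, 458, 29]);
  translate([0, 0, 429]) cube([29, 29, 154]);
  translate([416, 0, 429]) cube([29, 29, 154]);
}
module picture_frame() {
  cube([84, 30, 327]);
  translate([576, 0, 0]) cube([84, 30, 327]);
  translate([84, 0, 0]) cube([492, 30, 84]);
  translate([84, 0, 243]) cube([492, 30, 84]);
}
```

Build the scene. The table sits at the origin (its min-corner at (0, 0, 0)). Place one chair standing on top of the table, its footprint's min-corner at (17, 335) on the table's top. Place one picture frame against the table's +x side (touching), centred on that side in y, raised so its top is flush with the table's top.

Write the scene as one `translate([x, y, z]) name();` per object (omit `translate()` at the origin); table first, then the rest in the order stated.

table();
translate([17, 335, 779]) chair();
translate([983, 439, 452]) picture_frame();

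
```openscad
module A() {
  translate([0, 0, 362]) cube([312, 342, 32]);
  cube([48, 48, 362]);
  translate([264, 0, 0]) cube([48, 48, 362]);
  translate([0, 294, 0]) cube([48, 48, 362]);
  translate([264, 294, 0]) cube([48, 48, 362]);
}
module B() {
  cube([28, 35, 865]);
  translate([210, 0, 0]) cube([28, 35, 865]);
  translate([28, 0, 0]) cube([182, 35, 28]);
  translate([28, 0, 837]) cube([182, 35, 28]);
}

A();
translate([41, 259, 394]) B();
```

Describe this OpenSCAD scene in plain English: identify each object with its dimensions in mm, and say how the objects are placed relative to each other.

A is a four-legged stool. The seat is a 312×342×32 mm slab whose top surface is at z = 394 mm; four square legs, each 48×48 mm in cross-section, run from the floor (z = 0) to the underside of the seat, each flush with a corner of the seat.

B is a picture frame with a 182×809 mm rectangular opening (x by z) and a uniform 28 mm border on every side. Frame depth is 35 mm along y. It is built from two vertical stiles running the full outside height and two horizontal rails spanning the gap between the stiles.

The picture frame is on top of the stool.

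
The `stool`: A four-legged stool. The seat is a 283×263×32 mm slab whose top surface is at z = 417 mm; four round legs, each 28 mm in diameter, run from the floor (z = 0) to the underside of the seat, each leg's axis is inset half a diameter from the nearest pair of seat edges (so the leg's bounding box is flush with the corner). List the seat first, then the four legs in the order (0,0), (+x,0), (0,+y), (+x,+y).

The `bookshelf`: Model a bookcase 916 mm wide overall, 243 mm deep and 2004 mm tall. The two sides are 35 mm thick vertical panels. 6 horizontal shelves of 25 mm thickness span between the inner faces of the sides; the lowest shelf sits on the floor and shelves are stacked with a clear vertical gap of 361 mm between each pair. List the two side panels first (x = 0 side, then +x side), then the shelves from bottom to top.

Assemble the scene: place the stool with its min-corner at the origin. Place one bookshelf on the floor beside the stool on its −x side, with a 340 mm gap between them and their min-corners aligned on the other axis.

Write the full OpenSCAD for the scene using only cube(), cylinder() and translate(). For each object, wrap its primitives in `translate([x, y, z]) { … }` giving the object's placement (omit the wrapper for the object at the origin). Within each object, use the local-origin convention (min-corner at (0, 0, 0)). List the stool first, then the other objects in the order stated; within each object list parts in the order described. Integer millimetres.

translate([0, 0, 385]) cube([283, 263, 32]);
translate([14, 14, 0]) cylinder(h = 385, r = 14);
translate([269, 14, 0]) cylinder(h = 385, r = 14);
translate([14, 249, 0]) cylinder(h = 385, r = 14);
translate([269, 249, 0]) cylinder(h = 385, r = 14);
translate([-1256, 0, 0]) {
  cube([35, 243, 2004]);
  translate([881, 0, 0]) cube([35, 243, 2004]);
  translate([35, 0, 0]) cube([846, 243, 25]);
  translate([35, 0, 386]) cube([846, 243, 25]);
  translate([35, 0, 772]) cube([846, 243, 25]);
  translate([35, 0, 1158]) cube([846, 243, 25]);
  translate([35, 0, 1544]) cube([846, 243, 25]);
  translate([35, 0, 1930]) cube([846, 243, 25]);
}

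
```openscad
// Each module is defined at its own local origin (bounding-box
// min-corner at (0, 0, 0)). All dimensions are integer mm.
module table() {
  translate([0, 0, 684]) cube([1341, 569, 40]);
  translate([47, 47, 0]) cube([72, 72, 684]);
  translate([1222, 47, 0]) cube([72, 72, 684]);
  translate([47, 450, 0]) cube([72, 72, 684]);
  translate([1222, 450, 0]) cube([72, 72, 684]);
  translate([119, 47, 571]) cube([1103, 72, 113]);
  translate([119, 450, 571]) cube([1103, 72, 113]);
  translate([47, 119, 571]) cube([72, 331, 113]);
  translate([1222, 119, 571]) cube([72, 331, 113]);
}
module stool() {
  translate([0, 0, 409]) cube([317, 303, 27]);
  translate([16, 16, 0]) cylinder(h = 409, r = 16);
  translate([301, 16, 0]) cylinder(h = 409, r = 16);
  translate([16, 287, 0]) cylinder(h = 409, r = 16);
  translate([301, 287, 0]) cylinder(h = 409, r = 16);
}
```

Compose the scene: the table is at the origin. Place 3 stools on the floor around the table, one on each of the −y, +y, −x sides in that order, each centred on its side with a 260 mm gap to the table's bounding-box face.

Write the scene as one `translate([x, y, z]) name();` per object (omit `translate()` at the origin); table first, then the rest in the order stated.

table();
translate([512, -563, 0]) stool();
translate([512, 829, 0]) stool();
translate([-577, 133, 0]) stool();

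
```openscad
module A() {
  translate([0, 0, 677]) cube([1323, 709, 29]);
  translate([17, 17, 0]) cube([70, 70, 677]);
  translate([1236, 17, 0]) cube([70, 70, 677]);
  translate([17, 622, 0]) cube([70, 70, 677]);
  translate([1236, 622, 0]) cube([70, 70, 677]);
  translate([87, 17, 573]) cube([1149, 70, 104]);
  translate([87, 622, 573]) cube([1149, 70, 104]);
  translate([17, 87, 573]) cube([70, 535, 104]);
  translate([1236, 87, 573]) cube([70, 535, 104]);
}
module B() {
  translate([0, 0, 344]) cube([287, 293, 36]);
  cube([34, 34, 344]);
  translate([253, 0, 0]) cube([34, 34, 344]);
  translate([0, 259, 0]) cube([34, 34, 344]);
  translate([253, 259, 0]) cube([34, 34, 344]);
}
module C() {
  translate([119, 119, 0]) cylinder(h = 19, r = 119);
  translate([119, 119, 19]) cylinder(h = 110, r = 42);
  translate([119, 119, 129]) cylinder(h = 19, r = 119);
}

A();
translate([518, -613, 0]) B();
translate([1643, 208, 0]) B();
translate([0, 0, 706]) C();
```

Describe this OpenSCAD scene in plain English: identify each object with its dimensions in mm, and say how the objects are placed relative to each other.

A is a table: top 1323 mm (x) × 709 mm (y), 29 mm thick, upper face at z = 706 mm, on four 70×70 mm square legs, each inset 17 mm from the nearest pair of top edges, running from z = 0 to the bottom of the top. Four apron rails, 70 mm thick and 104 mm tall, run between adjacent legs with their top edges flush with the underside of the top and their outer faces flush with the legs' outer faces.

B is a four-legged stool. The seat is 287×293 mm, 36 mm thick, top at z = 380 mm. It stands on four square legs, each 34×34 mm in cross-section, from z = 0 to the seat underside, each flush with a corner of the seat.

C is a spool: two coaxial disc flanges of radius 119 mm and thickness 19 mm, joined by a core cylinder of radius 42 mm and height 110 mm. The lower flange rests on z = 0 and the three cylinders share a vertical axis.

Two stools sit around the table at the −y, +x sides. The spool is on top of the table.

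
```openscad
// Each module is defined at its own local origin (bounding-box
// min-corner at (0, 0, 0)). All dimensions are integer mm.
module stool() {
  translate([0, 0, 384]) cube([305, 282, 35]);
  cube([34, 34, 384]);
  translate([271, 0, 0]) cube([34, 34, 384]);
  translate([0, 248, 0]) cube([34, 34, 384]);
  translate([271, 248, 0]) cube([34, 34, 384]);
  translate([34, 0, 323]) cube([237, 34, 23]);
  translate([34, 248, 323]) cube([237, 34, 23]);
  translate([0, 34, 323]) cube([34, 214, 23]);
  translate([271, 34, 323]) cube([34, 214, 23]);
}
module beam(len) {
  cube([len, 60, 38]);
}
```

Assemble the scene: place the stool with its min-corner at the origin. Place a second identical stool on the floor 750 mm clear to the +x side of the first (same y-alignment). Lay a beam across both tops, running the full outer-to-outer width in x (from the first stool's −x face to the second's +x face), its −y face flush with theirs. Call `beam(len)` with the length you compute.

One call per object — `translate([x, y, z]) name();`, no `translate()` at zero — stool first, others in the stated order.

stool();
translate([1055, 0, 0]) stool();
translate([0, 0, 419]) beam(1360);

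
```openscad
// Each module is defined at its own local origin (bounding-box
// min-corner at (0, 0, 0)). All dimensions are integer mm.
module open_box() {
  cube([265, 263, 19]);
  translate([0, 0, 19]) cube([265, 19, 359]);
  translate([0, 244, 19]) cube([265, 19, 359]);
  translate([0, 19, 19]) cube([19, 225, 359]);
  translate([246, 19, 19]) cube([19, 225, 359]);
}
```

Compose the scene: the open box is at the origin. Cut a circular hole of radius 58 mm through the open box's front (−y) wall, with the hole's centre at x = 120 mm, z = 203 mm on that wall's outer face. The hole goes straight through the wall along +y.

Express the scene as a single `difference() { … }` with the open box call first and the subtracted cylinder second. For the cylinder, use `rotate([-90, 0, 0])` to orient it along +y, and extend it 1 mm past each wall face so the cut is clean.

difference() {
  open_box();
  translate([120, -1, 203]) rotate([-90, 0, 0]) cylinder(h = 21, r = 58);
}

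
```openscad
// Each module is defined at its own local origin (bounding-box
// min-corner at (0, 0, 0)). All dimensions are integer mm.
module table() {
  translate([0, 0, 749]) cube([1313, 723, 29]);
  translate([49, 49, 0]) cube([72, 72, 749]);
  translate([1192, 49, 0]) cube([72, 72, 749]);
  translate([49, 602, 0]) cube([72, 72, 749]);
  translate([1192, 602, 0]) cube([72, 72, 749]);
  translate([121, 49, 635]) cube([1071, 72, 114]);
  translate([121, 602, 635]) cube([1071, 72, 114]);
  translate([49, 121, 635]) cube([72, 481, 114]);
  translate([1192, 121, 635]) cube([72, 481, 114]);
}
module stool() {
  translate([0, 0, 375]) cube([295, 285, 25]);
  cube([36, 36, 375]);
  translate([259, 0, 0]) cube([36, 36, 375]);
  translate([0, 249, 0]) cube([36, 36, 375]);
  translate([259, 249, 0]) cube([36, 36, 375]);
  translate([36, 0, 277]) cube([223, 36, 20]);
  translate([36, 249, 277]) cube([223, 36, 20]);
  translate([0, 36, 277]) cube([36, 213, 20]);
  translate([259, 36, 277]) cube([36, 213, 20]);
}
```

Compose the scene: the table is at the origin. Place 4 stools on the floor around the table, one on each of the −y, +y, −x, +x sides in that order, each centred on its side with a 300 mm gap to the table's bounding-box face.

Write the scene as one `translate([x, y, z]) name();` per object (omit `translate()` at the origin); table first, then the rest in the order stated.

table();
translate([509, -585, 0]) stool();
translate([509, 1023, 0]) stool();
translate([-595, 219, 0]) stool();
translate([1613, 219, 0]) stool();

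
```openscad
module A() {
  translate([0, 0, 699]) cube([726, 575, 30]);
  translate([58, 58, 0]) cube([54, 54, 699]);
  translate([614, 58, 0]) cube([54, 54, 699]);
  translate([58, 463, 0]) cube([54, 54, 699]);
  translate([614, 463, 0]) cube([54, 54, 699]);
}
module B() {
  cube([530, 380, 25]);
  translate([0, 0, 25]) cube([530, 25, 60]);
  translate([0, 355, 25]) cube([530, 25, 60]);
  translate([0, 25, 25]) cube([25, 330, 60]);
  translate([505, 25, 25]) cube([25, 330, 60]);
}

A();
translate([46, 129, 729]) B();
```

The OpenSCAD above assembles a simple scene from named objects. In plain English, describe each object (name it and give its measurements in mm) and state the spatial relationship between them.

A is a table: top 726 mm (x) × 575 mm (y), 30 mm thick, upper face at z = 729 mm, on four 54×54 mm square legs, each inset 58 mm from the nearest pair of top edges, running from z = 0 to the bottom of the top.

B is an open-topped rectangular box: outside dimensions 530×380×85 mm, with a uniform wall and base thickness of 25 mm. The base is a full 530×380 slab on the floor; four walls sit on top of the base. The front and back walls (the −y and +y sides) span the full width; the two side walls fit between them.

The open box is on top of the table.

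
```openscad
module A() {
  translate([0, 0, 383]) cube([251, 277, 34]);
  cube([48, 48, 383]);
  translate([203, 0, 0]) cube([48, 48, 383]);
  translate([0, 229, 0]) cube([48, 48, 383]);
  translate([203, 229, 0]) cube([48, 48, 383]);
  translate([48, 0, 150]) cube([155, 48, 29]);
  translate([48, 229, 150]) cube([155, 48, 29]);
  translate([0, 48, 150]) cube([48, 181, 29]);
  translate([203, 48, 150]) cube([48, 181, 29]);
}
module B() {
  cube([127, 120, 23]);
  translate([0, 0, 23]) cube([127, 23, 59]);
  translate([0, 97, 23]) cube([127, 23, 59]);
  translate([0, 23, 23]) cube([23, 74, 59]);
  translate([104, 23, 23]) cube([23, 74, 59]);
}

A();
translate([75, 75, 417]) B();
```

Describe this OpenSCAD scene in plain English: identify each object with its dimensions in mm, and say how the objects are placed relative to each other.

A is a simple wooden stool: a rectangular seat 251 mm (x) by 277 mm (y), 34 mm thick, top face at z = 417 mm, on four square legs, each 48×48 mm in cross-section. The legs rest on z = 0, each flush with a corner of the seat. Four stretchers, 48 mm wide and 29 mm tall, connect adjacent legs with their undersides at z = 150 mm, each running between the inner faces of the legs it joins and aligned with the legs' outer faces on the other axis.

B is an open storage box with external size 127×120×82 mm and wall thickness 23 mm (the base is also 23 mm thick). The base covers the whole footprint; the four walls stand on the base, with the y-facing walls full-width and the x-facing walls fitting between their inner faces.

The open box is on top of the stool.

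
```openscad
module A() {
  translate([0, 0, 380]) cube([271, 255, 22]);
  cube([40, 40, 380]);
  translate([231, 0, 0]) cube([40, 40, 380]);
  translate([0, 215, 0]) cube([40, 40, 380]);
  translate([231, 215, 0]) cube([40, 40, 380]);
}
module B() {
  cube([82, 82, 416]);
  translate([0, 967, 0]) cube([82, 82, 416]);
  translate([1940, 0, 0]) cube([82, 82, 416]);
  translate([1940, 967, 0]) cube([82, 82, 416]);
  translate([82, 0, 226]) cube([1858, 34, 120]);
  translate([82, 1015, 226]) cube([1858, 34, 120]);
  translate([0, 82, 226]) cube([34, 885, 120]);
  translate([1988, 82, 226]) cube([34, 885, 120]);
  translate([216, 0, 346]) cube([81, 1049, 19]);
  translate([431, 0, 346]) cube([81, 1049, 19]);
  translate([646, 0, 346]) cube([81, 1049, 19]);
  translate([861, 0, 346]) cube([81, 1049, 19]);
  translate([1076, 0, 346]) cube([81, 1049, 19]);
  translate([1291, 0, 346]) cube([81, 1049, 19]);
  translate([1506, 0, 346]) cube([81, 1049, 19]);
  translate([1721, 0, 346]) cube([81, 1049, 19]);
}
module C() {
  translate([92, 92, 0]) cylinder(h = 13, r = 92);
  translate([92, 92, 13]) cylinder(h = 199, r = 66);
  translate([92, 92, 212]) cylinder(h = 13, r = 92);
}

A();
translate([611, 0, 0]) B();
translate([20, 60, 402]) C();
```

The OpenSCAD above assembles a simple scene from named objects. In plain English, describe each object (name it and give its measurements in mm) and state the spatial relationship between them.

A is a simple wooden stool: a rectangular seat 271 mm (x) by 255 mm (y), 22 mm thick, top face at z = 402 mm, on four square legs, each 40×40 mm in cross-section. The legs rest on z = 0, each flush with a corner of the seat.

B is a bed frame 2022 mm long (x) by 1049 mm wide (y). Four 82×82 mm corner posts, 416 mm tall, at the corners of the footprint. Four rails of 34 mm thickness and 120 mm height run between adjacent posts with their undersides at z = 226 mm, their outer faces flush with the outside of the frame (the two x-running rails run between the posts' inner faces; the two y-running rails run between the posts' inner faces). 8 slats, each 81 mm wide (x) and 19 mm thick, lie across the top of the two x-running rails, running the full 1049 mm width of the frame in y; the slats are evenly spaced along x between the inner faces of the end posts with equal gaps (rounded down to the nearest mm) at the −x end and between each pair — any rounding remainder accumulates at the +x end.

C is a spool: two coaxial disc flanges of radius 92 mm and thickness 13 mm, joined by a core cylinder of radius 66 mm and height 199 mm. The lower flange rests on z = 0 and the three cylinders share a vertical axis.

The bed frame is on the floor beside the stool on its +x side. The spool is on top of the stool.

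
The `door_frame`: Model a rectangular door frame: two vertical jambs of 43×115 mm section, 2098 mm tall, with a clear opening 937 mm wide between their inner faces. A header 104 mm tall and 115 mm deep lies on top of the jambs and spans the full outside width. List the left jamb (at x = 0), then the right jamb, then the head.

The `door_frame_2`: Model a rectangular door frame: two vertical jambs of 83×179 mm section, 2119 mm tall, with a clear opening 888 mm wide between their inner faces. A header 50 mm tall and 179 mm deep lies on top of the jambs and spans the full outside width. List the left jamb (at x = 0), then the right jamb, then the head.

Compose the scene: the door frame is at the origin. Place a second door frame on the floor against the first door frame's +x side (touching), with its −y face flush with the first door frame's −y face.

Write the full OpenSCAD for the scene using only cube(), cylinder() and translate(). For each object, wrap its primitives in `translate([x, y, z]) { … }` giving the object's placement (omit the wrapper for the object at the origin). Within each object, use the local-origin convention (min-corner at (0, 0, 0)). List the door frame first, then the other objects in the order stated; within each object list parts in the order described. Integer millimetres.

cube([43, 115, 2098]);
translate([980, 0, 0]) cube([43, 115, 2098]);
translate([0, 0, 2098]) cube([1023, 115, 104]);
translate([1023, 0, 0]) {
  cube([83, 179, 2119]);
  translate([971, 0, 0]) cube([83, 179, 2119]);
  translate([0, 0, 2119]) cube([1054, 179, 50]);
}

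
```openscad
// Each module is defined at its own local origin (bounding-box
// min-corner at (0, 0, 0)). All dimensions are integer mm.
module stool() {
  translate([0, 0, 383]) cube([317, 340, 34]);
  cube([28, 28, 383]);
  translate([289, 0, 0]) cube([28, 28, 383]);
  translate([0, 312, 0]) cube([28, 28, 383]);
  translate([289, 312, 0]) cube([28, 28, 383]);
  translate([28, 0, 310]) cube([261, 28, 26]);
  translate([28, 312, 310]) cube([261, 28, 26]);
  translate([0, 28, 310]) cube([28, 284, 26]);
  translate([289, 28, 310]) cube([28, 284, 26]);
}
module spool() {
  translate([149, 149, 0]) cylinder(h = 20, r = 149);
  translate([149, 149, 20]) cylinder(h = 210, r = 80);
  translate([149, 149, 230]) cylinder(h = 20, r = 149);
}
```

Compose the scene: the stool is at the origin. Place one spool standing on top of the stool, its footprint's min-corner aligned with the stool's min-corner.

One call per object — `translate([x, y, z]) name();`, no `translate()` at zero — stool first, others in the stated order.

stool();
translate([0, 0, 417]) spool();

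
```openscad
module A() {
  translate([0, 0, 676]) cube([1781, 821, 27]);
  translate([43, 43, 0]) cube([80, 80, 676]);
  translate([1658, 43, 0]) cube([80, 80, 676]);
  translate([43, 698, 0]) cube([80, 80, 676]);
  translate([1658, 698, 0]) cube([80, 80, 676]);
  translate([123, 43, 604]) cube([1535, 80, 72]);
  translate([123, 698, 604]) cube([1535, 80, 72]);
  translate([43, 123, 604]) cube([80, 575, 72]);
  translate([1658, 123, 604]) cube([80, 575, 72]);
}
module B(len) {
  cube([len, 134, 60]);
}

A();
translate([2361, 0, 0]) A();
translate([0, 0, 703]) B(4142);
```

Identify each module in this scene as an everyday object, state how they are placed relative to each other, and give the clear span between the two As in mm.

Second table starts at x = 2361; first ends at x = 1781; clear span = 2361 − 1781 = 580 mm.

A is a table. B is a beam. A beam spans the tops of two tables. The clear span between the two tables is 580 mm.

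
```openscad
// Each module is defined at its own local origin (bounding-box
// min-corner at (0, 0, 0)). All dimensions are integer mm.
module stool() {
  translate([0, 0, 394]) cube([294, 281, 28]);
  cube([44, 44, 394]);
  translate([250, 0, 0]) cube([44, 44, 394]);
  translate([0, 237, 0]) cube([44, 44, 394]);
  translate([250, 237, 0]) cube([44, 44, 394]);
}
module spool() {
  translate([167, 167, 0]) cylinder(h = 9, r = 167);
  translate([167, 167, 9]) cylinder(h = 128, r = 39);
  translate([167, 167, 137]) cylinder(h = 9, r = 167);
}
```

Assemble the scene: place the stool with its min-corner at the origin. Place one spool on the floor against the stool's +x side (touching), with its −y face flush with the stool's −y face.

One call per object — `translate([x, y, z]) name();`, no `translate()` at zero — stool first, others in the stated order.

stool();
translate([294, 0, 0]) spool();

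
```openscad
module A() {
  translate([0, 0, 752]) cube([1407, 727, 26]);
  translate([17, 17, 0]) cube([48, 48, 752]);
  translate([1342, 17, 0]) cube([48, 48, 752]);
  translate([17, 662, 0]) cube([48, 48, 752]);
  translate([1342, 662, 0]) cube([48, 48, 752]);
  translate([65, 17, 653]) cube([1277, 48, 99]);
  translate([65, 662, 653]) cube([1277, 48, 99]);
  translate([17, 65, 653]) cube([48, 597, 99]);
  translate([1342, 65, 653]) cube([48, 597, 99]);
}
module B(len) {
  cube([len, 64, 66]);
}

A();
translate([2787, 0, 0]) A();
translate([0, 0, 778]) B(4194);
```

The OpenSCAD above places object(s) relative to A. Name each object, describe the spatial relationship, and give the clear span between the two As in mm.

A is a table. B is a beam. A beam spans the tops of two tables. The clear span between the two tables is 1380 mm.

Second table starts at x = 2787; first ends at x = 1407; clear span = 2787 − 1407 = 1380 mm.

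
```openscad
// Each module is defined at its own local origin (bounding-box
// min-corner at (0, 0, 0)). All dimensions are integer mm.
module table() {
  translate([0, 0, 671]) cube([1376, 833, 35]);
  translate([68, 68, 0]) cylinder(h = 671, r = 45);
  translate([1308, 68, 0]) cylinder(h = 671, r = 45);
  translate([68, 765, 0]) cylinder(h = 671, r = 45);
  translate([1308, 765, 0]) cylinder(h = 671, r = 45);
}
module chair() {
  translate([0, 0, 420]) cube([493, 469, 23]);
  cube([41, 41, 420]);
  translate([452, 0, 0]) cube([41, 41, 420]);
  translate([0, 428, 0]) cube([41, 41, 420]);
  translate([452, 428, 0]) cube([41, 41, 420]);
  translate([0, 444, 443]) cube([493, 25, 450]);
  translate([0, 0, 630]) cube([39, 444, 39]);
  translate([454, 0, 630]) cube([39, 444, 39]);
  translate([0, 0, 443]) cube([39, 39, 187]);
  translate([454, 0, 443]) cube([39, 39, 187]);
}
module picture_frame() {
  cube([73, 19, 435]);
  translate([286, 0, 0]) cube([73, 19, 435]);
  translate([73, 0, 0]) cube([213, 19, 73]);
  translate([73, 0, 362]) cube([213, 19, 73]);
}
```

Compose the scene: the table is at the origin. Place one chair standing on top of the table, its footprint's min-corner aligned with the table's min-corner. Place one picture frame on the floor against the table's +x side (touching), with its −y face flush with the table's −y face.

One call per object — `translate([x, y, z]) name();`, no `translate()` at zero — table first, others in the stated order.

table();
translate([0, 0, 706]) chair();
translate([1376, 0, 0]) picture_frame();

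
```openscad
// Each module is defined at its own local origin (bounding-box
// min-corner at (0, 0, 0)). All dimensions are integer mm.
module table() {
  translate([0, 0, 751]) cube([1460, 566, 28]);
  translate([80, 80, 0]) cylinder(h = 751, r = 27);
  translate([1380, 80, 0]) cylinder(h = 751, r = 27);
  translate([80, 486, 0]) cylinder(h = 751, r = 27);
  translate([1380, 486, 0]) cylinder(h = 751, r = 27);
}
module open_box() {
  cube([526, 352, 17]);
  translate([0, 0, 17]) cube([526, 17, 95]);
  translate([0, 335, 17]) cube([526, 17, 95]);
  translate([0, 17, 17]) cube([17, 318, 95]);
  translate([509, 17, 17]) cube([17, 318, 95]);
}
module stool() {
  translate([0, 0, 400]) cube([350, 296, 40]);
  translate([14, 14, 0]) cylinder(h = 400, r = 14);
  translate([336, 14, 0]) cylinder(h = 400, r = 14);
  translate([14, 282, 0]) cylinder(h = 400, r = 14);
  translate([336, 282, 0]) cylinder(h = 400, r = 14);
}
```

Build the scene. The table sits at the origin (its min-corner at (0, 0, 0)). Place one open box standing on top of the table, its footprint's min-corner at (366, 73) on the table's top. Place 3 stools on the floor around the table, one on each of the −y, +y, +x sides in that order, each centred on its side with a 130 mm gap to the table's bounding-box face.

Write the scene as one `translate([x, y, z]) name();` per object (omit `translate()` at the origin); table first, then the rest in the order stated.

table();
translate([366, 73, 779]) open_box();
translate([555, -426, 0]) stool();
translate([555, 696, 0]) stool();
translate([1590, 135, 0]) stool();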